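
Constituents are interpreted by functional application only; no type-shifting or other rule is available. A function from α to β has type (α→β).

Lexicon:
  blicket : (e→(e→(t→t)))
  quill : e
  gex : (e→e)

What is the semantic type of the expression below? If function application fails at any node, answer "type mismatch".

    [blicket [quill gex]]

(e→(t→t))

[quill gex]: gex is (e→e), quill is e; result e.
[blicket [quill gex]]: blicket is (e→(e→(t→t))), [quill gex] is e; result (e→(t→t)).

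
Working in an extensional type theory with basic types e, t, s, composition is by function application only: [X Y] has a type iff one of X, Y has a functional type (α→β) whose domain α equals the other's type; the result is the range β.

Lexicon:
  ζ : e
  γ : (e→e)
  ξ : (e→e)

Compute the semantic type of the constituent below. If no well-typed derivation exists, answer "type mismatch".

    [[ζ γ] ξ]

e

[ζ γ] — γ of type (e→e) combines with ζ of type e: type e.
[[ζ γ] ξ] — ξ of type (e→e) combines with [ζ γ] of type e: type e.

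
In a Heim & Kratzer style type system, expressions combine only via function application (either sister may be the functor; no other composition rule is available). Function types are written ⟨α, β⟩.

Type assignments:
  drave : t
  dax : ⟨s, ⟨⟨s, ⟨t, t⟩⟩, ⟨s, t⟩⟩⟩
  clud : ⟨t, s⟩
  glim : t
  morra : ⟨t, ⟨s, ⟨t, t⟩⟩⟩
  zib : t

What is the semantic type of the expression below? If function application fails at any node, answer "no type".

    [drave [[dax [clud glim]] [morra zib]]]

no type

[clud glim]: ⟨t, s⟩ applied to t yields s.
[dax [clud glim]]: ⟨s, ⟨⟨s, ⟨t, t⟩⟩, ⟨s, t⟩⟩⟩ applied to s yields ⟨⟨s, ⟨t, t⟩⟩, ⟨s, t⟩⟩.
[morra zib]: ⟨t, ⟨s, ⟨t, t⟩⟩⟩ applied to t yields ⟨s, ⟨t, t⟩⟩.
[[dax [clud glim]] [morra zib]]: ⟨⟨s, ⟨t, t⟩⟩, ⟨s, t⟩⟩ applied to ⟨s, ⟨t, t⟩⟩ yields ⟨s, t⟩.
[drave [[dax [clud glim]] [morra zib]]]: t with ⟨s, t⟩ — neither is a function whose domain matches the other; composition fails here.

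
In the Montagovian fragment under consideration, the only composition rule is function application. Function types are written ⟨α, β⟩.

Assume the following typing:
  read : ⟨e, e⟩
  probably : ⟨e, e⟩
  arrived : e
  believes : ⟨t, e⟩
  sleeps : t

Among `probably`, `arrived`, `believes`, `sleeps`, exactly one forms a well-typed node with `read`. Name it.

probably : ⟨e, e⟩ — no; read wants e, and probably wants e.
arrived — combines: read : ⟨e, e⟩ takes arrived : e as argument, giving e.
believes : ⟨t, e⟩ — no; read wants e, and believes wants t.
sleeps : t — no; read wants e, and sleeps wants nothing (atomic).

arrived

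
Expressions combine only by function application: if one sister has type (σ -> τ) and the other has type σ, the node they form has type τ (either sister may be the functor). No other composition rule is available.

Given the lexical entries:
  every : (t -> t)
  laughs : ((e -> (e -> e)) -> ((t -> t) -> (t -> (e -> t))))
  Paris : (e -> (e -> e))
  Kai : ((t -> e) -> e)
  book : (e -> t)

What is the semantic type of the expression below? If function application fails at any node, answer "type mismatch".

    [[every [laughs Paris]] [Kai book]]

type mismatch

At [laughs Paris], laughs : ((e -> (e -> e)) -> ((t -> t) -> (t -> (e -> t)))) takes Paris : (e -> (e -> e)), giving ((t -> t) -> (t -> (e -> t))).
At [every [laughs Paris]], [laughs Paris] : ((t -> t) -> (t -> (e -> t))) takes every : (t -> t), giving (t -> (e -> t)).
[Kai book]: ((t -> e) -> e) with (e -> t) — neither is a function whose domain matches the other; composition fails here.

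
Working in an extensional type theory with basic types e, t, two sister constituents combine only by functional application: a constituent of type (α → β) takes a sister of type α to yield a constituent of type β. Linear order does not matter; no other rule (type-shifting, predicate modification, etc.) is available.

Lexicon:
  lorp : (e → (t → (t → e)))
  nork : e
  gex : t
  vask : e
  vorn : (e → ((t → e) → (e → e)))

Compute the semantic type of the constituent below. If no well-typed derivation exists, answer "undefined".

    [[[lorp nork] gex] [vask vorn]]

(e → e)

At [lorp nork], lorp : (e → (t → (t → e))) takes nork : e, giving (t → (t → e)).
At [[lorp nork] gex], [lorp nork] : (t → (t → e)) takes gex : t, giving (t → e).
At [vask vorn], vorn : (e → ((t → e) → (e → e))) takes vask : e, giving ((t → e) → (e → e)).
At [[[lorp nork] gex] [vask vorn]], [vask vorn] : ((t → e) → (e → e)) takes [[lorp nork] gex] : (t → e), giving (e → e).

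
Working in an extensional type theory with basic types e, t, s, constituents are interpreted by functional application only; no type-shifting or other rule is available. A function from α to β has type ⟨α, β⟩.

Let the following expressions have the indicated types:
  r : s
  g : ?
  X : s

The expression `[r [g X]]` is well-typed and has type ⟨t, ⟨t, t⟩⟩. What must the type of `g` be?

For [r [g X]] to have type ⟨t, ⟨t, t⟩⟩ with r of type s, [g X] must be the function: [g X] : ⟨s, ⟨t, ⟨t, t⟩⟩⟩.
For [g X] to have type ⟨s, ⟨t, ⟨t, t⟩⟩⟩ with X of type s, g must be the function: g : ⟨s, ⟨s, ⟨t, ⟨t, t⟩⟩⟩⟩.

⟨s, ⟨s, ⟨t, ⟨t, t⟩⟩⟩⟩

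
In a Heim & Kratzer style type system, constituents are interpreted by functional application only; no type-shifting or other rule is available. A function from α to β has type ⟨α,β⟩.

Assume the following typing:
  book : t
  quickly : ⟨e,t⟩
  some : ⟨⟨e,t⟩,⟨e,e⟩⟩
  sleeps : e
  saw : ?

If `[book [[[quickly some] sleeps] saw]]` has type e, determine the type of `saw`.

⟨e,⟨t,e⟩⟩

At [book [[[quickly some] sleeps] saw]] (required: e): book is t, which is not a function with range e; hence [[[quickly some] sleeps] saw] is the functor — type ⟨t,e⟩.
At [[[quickly some] sleeps] saw] (required: ⟨t,e⟩): [[quickly some] sleeps] is e, which is not a function with range ⟨t,e⟩; hence saw is the functor — type ⟨e,⟨t,e⟩⟩.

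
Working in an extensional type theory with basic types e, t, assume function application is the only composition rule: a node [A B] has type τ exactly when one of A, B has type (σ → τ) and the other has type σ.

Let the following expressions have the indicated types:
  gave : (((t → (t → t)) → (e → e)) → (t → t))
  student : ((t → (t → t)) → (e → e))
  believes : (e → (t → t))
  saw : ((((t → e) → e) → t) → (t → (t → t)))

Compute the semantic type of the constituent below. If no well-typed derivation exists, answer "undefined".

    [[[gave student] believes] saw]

undefined

[gave student]: functor gave : (((t → (t → t)) → (e → e)) → (t → t)), argument student : ((t → (t → t)) → (e → e)); result (t → t).
[[gave student] believes]: (t → t) with (e → (t → t)) — neither is a function whose domain matches the other; composition fails here.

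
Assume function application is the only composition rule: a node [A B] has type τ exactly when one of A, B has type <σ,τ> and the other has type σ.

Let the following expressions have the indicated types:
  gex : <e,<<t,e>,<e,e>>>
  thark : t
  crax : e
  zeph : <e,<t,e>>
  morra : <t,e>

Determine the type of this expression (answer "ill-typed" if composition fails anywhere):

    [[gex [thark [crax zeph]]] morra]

[crax zeph]: zeph is <e,<t,e>>, crax is e; result <t,e>.
[thark [crax zeph]]: [crax zeph] is <t,e>, thark is t; result e.
[gex [thark [crax zeph]]]: gex is <e,<<t,e>,<e,e>>>, [thark [crax zeph]] is e; result <<t,e>,<e,e>>.
[[gex [thark [crax zeph]]] morra]: [gex [thark [crax zeph]]] is <<t,e>,<e,e>>, morra is <t,e>; result <e,e>.

<e,e>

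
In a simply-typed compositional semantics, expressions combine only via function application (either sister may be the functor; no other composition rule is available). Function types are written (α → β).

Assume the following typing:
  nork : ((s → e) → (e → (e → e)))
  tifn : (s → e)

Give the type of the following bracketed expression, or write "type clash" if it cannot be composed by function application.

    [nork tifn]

[nork tifn]: ((s → e) → (e → (e → e))) applied to (s → e) yields (e → (e → e)).

(e → (e → e))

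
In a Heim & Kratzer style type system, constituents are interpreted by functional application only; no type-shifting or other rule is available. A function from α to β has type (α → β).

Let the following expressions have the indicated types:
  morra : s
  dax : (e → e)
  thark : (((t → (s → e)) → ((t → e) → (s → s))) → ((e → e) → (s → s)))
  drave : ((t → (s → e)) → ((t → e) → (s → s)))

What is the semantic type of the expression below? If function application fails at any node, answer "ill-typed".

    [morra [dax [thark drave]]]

[thark drave]: functor thark : (((t → (s → e)) → ((t → e) → (s → s))) → ((e → e) → (s → s))), argument drave : ((t → (s → e)) → ((t → e) → (s → s))); result ((e → e) → (s → s)).
[dax [thark drave]]: functor [thark drave] : ((e → e) → (s → s)), argument dax : (e → e); result (s → s).
[morra [dax [thark drave]]]: functor [dax [thark drave]] : (s → s), argument morra : s; result s.

s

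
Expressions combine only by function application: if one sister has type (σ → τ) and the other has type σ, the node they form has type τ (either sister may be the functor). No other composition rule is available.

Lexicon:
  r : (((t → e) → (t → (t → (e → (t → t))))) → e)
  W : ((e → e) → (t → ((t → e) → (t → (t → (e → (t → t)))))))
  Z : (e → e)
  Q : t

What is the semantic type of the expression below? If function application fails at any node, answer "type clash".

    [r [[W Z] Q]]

e

[W Z]: ((e → e) → (t → ((t → e) → (t → (t → (e → (t → t))))))) applied to (e → e) yields (t → ((t → e) → (t → (t → (e → (t → t)))))).
[[W Z] Q]: (t → ((t → e) → (t → (t → (e → (t → t)))))) applied to t yields ((t → e) → (t → (t → (e → (t → t))))).
[r [[W Z] Q]]: (((t → e) → (t → (t → (e → (t → t))))) → e) applied to ((t → e) → (t → (t → (e → (t → t))))) yields e.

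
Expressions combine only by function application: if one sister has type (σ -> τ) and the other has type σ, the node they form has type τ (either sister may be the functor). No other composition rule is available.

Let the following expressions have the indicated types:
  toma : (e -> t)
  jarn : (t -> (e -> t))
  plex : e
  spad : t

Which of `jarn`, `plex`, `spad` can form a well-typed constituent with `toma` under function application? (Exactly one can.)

jarn : (t -> (e -> t)) — neither side's domain matches the other.
plex — combines: toma : (e -> t) takes plex : e as argument, giving t.
spad : t — neither side's domain matches the other.

plex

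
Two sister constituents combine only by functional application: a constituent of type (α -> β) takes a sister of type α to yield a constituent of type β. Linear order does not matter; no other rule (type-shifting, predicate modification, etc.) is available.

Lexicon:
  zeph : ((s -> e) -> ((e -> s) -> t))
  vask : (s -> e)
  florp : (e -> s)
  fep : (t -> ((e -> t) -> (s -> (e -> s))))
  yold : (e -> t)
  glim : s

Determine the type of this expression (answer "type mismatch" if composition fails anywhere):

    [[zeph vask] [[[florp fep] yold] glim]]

type mismatch

[zeph vask]: zeph is ((s -> e) -> ((e -> s) -> t)), vask is (s -> e); result ((e -> s) -> t).
[florp fep]: (e -> s) with (t -> ((e -> t) -> (s -> (e -> s)))) — neither is a function whose domain matches the other; composition fails here.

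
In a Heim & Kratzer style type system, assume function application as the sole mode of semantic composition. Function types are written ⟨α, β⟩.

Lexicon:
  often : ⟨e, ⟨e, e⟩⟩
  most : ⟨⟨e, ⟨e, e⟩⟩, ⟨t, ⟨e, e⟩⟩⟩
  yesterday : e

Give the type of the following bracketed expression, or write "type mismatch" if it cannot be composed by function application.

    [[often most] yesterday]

[often most]: ⟨⟨e, ⟨e, e⟩⟩, ⟨t, ⟨e, e⟩⟩⟩ applied to ⟨e, ⟨e, e⟩⟩ yields ⟨t, ⟨e, e⟩⟩.
At [[often most] yesterday]: neither ⟨t, ⟨e, e⟩⟩ nor e can take the other as argument; the node is ill-typed.

type mismatch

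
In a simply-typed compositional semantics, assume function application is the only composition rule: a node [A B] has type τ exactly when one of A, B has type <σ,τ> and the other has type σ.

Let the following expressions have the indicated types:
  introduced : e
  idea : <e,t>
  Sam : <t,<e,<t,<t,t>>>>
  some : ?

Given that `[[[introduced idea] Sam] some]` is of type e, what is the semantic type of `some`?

<<e,<t,<t,t>>>,e>

At [[[introduced idea] Sam] some] (required: e): [[introduced idea] Sam] is <e,<t,<t,t>>>, which is not a function with range e; hence some is the functor — type <<e,<t,<t,t>>>,e>.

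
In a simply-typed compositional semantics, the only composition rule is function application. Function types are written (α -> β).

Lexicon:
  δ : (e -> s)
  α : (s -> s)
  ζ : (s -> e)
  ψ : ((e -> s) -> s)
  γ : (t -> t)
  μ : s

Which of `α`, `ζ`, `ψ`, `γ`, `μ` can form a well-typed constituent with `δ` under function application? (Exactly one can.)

α : (s -> s) — δ needs e; α needs s; neither fits.
ζ : (s -> e) — δ needs e; ζ needs s; neither fits.
ψ — combines: ψ : ((e -> s) -> s) takes δ : (e -> s) as argument, giving s.
γ : (t -> t) — δ needs e; γ needs t; neither fits.
μ : s — δ needs e; μ needs nothing (atomic); neither fits.

ψ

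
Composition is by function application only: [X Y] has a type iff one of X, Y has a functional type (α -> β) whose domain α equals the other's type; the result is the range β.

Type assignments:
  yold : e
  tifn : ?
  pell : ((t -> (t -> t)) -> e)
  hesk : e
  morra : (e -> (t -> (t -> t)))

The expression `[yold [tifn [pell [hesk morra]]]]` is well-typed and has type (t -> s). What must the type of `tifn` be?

(e -> (e -> (t -> s)))

[yold [tifn [pell [hesk morra]]]] is required to be (t -> s). yold : e cannot yield (t -> s) as functor, so [tifn [pell [hesk morra]]] : (e -> (t -> s)).
[tifn [pell [hesk morra]]] is required to be (e -> (t -> s)). [pell [hesk morra]] : e cannot yield (e -> (t -> s)) as functor, so tifn : (e -> (e -> (t -> s))).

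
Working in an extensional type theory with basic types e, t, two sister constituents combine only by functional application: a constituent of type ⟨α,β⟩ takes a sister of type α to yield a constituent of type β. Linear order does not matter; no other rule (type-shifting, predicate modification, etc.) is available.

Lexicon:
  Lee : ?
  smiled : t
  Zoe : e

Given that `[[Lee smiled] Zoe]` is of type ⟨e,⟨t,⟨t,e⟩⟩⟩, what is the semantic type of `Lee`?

[[Lee smiled] Zoe] must have type ⟨e,⟨t,⟨t,e⟩⟩⟩. The sister Zoe has type e; that is not a function onto ⟨e,⟨t,⟨t,e⟩⟩⟩, so [Lee smiled] must be the functor, of type ⟨e,⟨e,⟨t,⟨t,e⟩⟩⟩⟩.
[Lee smiled] must have type ⟨e,⟨e,⟨t,⟨t,e⟩⟩⟩⟩. The sister smiled has type t; that is not a function onto ⟨e,⟨e,⟨t,⟨t,e⟩⟩⟩⟩, so Lee must be the functor, of type ⟨t,⟨e,⟨e,⟨t,⟨t,e⟩⟩⟩⟩⟩.

⟨t,⟨e,⟨e,⟨t,⟨t,e⟩⟩⟩⟩⟩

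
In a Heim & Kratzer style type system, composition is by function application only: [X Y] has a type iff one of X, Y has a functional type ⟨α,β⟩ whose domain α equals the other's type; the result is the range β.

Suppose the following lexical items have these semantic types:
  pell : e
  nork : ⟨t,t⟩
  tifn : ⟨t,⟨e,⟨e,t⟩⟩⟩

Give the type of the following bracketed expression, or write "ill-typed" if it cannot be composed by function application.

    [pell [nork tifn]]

ill-typed

[nork tifn]: ⟨t,t⟩ with ⟨t,⟨e,⟨e,t⟩⟩⟩ — neither is a function whose domain matches the other; composition fails here.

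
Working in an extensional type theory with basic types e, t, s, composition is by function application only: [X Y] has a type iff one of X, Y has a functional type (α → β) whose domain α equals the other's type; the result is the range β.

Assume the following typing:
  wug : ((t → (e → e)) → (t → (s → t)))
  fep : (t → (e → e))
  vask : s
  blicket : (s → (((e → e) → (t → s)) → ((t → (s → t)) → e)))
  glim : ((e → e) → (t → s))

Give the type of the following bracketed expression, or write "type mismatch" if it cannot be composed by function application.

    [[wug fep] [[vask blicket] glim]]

At [wug fep], wug : ((t → (e → e)) → (t → (s → t))) takes fep : (t → (e → e)), giving (t → (s → t)).
At [vask blicket], blicket : (s → (((e → e) → (t → s)) → ((t → (s → t)) → e))) takes vask : s, giving (((e → e) → (t → s)) → ((t → (s → t)) → e)).
At [[vask blicket] glim], [vask blicket] : (((e → e) → (t → s)) → ((t → (s → t)) → e)) takes glim : ((e → e) → (t → s)), giving ((t → (s → t)) → e).
At [[wug fep] [[vask blicket] glim]], [[vask blicket] glim] : ((t → (s → t)) → e) takes [wug fep] : (t → (s → t)), giving e.

e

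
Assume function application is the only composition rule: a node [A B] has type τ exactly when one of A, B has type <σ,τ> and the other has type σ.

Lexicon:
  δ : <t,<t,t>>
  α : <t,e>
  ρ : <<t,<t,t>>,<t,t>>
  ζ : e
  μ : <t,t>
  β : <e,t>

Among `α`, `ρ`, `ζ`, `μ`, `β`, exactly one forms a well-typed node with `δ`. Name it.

α : <t,e> — no; δ wants t, and α wants t.
ρ — combines: ρ : <<t,<t,t>>,<t,t>> takes δ : <t,<t,t>> as argument, giving <t,t>.
ζ : e — no; δ wants t, and ζ wants nothing (atomic).
μ : <t,t> — no; δ wants t, and μ wants t.
β : <e,t> — no; δ wants t, and β wants e.

ρ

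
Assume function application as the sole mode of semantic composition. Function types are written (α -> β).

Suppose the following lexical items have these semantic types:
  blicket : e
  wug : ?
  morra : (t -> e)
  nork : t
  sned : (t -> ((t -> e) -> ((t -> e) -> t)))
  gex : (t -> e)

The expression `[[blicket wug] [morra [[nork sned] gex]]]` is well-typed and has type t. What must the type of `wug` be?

[[blicket wug] [morra [[nork sned] gex]]] is required to be t. [morra [[nork sned] gex]] : t cannot yield t as functor, so [blicket wug] : (t -> t).
[blicket wug] is required to be (t -> t). blicket : e cannot yield (t -> t) as functor, so wug : (e -> (t -> t)).

(e -> (t -> t))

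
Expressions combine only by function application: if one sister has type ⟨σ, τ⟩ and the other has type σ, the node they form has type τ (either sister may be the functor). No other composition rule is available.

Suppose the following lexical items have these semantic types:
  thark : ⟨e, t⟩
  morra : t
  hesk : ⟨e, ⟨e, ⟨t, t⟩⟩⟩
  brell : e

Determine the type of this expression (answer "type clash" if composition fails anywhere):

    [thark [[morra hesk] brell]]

type clash

[morra hesk]: t with ⟨e, ⟨e, ⟨t, t⟩⟩⟩ — neither is a function whose domain matches the other; composition fails here.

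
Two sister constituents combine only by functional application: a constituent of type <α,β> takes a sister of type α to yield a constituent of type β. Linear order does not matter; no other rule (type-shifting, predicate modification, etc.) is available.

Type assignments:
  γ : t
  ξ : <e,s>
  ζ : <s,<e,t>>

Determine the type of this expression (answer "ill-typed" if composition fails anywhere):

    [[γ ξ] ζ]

[γ ξ]: t and <e,s> cannot combine by function application — type clash.

ill-typed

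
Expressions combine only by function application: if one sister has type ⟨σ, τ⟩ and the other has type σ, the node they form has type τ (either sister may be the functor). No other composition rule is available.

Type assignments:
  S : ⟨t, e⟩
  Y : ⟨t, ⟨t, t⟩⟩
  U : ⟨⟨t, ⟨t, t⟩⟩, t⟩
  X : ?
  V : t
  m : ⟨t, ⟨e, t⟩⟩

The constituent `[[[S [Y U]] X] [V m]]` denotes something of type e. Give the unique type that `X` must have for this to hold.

[[[S [Y U]] X] [V m]] must have type e. The sister [V m] has type ⟨e, t⟩; that is not a function onto e, so [[S [Y U]] X] must be the functor, of type ⟨⟨e, t⟩, e⟩.
[[S [Y U]] X] must have type ⟨⟨e, t⟩, e⟩. The sister [S [Y U]] has type e; that is not a function onto ⟨⟨e, t⟩, e⟩, so X must be the functor, of type ⟨e, ⟨⟨e, t⟩, e⟩⟩.

⟨e, ⟨⟨e, t⟩, e⟩⟩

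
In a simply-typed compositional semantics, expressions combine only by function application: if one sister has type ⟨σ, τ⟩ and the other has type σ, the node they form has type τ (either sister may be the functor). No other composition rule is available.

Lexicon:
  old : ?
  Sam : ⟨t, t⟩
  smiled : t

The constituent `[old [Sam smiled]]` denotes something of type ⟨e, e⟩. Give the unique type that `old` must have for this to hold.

⟨t, ⟨e, e⟩⟩

At [old [Sam smiled]] (required: ⟨e, e⟩): [Sam smiled] is t, which is not a function with range ⟨e, e⟩; hence old is the functor — type ⟨t, ⟨e, e⟩⟩.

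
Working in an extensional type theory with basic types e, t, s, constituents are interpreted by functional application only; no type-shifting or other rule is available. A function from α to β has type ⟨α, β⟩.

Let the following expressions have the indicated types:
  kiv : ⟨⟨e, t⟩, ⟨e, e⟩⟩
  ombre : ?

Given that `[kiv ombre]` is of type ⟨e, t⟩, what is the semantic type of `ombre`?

[kiv ombre] must have type ⟨e, t⟩. The sister kiv has type ⟨⟨e, t⟩, ⟨e, e⟩⟩; that is not a function onto ⟨e, t⟩, so ombre must be the functor, of type ⟨⟨⟨e, t⟩, ⟨e, e⟩⟩, ⟨e, t⟩⟩.

⟨⟨⟨e, t⟩, ⟨e, e⟩⟩, ⟨e, t⟩⟩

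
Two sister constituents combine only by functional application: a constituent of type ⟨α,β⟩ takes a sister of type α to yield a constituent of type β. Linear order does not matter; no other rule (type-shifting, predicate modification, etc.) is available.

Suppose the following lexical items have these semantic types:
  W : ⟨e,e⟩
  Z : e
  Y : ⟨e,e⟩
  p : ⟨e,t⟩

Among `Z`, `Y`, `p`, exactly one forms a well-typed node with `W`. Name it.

Z

Z — combines: W : ⟨e,e⟩ takes Z : e as argument, giving e.
Y : ⟨e,e⟩ — no; W wants e, and Y wants e.
p : ⟨e,t⟩ — no; W wants e, and p wants e.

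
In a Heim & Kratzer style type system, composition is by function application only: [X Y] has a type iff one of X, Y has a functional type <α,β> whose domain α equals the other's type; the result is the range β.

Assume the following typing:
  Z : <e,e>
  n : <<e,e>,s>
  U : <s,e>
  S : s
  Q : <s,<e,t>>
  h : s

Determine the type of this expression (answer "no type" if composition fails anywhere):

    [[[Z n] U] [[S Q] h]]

no type

[Z n]: functor n : <<e,e>,s>, argument Z : <e,e>; result s.
[[Z n] U]: functor U : <s,e>, argument [Z n] : s; result e.
[S Q]: functor Q : <s,<e,t>>, argument S : s; result <e,t>.
At [[S Q] h]: neither <e,t> nor s can take the other as argument; the node is ill-typed.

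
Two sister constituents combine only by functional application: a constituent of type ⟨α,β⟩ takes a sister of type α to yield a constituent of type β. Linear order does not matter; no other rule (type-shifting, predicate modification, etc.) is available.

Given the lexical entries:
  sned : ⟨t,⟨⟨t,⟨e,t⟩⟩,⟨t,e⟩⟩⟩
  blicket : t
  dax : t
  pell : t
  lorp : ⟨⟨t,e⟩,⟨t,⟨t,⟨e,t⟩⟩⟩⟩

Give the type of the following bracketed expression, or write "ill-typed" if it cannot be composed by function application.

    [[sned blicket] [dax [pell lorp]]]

At [sned blicket], sned : ⟨t,⟨⟨t,⟨e,t⟩⟩,⟨t,e⟩⟩⟩ takes blicket : t, giving ⟨⟨t,⟨e,t⟩⟩,⟨t,e⟩⟩.
[pell lorp]: t and ⟨⟨t,e⟩,⟨t,⟨t,⟨e,t⟩⟩⟩⟩ cannot combine by function application — type clash.

ill-typed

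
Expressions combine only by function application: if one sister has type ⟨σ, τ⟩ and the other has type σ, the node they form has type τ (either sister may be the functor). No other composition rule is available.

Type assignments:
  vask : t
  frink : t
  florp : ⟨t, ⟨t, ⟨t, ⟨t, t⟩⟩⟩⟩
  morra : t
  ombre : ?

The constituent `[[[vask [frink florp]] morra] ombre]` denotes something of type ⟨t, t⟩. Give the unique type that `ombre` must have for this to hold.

⟨⟨t, t⟩, ⟨t, t⟩⟩

[[[vask [frink florp]] morra] ombre] is required to be ⟨t, t⟩. [[vask [frink florp]] morra] : ⟨t, t⟩ cannot yield ⟨t, t⟩ as functor, so ombre : ⟨⟨t, t⟩, ⟨t, t⟩⟩.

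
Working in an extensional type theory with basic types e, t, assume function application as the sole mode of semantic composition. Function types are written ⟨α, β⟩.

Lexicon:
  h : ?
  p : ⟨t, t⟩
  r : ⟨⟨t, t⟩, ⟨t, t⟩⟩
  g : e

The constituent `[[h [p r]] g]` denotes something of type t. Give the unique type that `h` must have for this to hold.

At [[h [p r]] g] (required: t): g is e, which is not a function with range t; hence [h [p r]] is the functor — type ⟨e, t⟩.
At [h [p r]] (required: ⟨e, t⟩): [p r] is ⟨t, t⟩, which is not a function with range ⟨e, t⟩; hence h is the functor — type ⟨⟨t, t⟩, ⟨e, t⟩⟩.

⟨⟨t, t⟩, ⟨e, t⟩⟩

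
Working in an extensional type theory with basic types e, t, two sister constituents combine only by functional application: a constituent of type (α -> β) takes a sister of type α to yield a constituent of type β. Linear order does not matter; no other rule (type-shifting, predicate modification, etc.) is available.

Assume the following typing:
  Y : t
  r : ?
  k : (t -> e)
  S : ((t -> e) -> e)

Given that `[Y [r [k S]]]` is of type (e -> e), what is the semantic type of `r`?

(e -> (t -> (e -> e)))

[Y [r [k S]]] is required to be (e -> e). Y : t cannot yield (e -> e) as functor, so [r [k S]] : (t -> (e -> e)).
[r [k S]] is required to be (t -> (e -> e)). [k S] : e cannot yield (t -> (e -> e)) as functor, so r : (e -> (t -> (e -> e))).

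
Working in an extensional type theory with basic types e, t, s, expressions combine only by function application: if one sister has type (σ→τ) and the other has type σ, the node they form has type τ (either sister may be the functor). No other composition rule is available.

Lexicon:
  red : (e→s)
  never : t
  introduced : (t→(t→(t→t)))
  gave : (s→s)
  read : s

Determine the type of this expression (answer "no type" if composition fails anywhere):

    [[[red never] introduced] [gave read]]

[red never]: (e→s) with t — neither is a function whose domain matches the other; composition fails here.

no type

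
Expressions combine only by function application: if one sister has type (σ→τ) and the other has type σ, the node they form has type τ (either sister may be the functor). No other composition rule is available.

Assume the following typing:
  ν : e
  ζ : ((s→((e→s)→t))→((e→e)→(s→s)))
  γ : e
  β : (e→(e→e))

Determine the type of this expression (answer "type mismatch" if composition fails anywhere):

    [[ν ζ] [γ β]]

[ν ζ]: e with ((s→((e→s)→t))→((e→e)→(s→s))) — neither is a function whose domain matches the other; composition fails here.

type mismatch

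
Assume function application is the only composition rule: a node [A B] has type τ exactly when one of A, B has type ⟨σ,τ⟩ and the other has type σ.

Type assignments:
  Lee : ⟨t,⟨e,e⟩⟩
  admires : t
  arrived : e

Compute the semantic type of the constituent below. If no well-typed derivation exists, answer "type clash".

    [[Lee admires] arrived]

e

At [Lee admires], Lee : ⟨t,⟨e,e⟩⟩ takes admires : t, giving ⟨e,e⟩.
At [[Lee admires] arrived], [Lee admires] : ⟨e,e⟩ takes arrived : e, giving e.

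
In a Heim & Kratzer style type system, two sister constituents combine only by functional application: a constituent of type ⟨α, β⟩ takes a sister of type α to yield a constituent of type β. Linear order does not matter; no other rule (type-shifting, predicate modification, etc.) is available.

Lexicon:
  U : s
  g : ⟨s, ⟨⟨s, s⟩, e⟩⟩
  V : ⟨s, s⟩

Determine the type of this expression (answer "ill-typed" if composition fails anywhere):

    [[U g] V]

e

[U g]: g is ⟨s, ⟨⟨s, s⟩, e⟩⟩, U is s; result ⟨⟨s, s⟩, e⟩.
[[U g] V]: [U g] is ⟨⟨s, s⟩, e⟩, V is ⟨s, s⟩; result e.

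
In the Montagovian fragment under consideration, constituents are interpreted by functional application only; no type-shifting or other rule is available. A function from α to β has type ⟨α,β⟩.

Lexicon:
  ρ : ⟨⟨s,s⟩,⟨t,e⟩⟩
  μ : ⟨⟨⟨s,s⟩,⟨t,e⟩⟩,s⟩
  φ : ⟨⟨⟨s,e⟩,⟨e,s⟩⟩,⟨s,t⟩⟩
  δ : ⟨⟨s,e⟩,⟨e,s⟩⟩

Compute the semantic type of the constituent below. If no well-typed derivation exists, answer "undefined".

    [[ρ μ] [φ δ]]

[ρ μ]: ⟨⟨⟨s,s⟩,⟨t,e⟩⟩,s⟩ applied to ⟨⟨s,s⟩,⟨t,e⟩⟩ yields s.
[φ δ]: ⟨⟨⟨s,e⟩,⟨e,s⟩⟩,⟨s,t⟩⟩ applied to ⟨⟨s,e⟩,⟨e,s⟩⟩ yields ⟨s,t⟩.
[[ρ μ] [φ δ]]: ⟨s,t⟩ applied to s yields t.

t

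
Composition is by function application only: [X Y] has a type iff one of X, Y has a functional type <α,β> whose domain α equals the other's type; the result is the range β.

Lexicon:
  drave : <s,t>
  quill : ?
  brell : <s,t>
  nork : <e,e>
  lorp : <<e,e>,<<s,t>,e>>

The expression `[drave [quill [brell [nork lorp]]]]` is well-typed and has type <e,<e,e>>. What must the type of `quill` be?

[drave [quill [brell [nork lorp]]]] must have type <e,<e,e>>. The sister drave has type <s,t>; that is not a function onto <e,<e,e>>, so [quill [brell [nork lorp]]] must be the functor, of type <<s,t>,<e,<e,e>>>.
[quill [brell [nork lorp]]] must have type <<s,t>,<e,<e,e>>>. The sister [brell [nork lorp]] has type e; that is not a function onto <<s,t>,<e,<e,e>>>, so quill must be the functor, of type <e,<<s,t>,<e,<e,e>>>>.

<e,<<s,t>,<e,<e,e>>>>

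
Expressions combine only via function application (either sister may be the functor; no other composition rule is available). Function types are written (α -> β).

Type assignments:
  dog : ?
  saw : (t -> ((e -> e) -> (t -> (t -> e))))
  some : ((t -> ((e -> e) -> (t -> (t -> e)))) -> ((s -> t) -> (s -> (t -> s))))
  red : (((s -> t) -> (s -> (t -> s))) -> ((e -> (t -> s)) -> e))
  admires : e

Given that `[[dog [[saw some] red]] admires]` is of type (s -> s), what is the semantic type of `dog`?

[[dog [[saw some] red]] admires] must have type (s -> s). The sister admires has type e; that is not a function onto (s -> s), so [dog [[saw some] red]] must be the functor, of type (e -> (s -> s)).
[dog [[saw some] red]] must have type (e -> (s -> s)). The sister [[saw some] red] has type ((e -> (t -> s)) -> e); that is not a function onto (e -> (s -> s)), so dog must be the functor, of type (((e -> (t -> s)) -> e) -> (e -> (s -> s))).

(((e -> (t -> s)) -> e) -> (e -> (s -> s)))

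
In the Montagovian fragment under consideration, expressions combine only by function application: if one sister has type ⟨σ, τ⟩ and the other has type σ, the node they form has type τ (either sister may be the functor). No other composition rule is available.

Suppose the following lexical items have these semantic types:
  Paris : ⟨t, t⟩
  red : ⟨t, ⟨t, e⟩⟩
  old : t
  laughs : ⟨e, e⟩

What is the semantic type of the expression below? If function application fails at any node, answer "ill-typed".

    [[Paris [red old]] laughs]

ill-typed

[red old] — red of type ⟨t, ⟨t, e⟩⟩ combines with old of type t: type ⟨t, e⟩.
[Paris [red old]]: ⟨t, t⟩ and ⟨t, e⟩ cannot combine by function application — type clash.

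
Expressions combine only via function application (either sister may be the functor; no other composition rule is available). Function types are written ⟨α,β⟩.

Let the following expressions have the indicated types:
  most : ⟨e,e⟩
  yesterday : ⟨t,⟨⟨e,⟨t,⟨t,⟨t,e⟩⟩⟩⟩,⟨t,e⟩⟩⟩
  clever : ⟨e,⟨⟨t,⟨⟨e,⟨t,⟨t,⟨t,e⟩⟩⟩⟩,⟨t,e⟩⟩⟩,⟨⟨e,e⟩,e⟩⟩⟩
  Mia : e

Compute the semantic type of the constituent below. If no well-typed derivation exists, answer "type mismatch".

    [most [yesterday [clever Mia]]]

[clever Mia]: functor clever : ⟨e,⟨⟨t,⟨⟨e,⟨t,⟨t,⟨t,e⟩⟩⟩⟩,⟨t,e⟩⟩⟩,⟨⟨e,e⟩,e⟩⟩⟩, argument Mia : e; result ⟨⟨t,⟨⟨e,⟨t,⟨t,⟨t,e⟩⟩⟩⟩,⟨t,e⟩⟩⟩,⟨⟨e,e⟩,e⟩⟩.
[yesterday [clever Mia]]: functor [clever Mia] : ⟨⟨t,⟨⟨e,⟨t,⟨t,⟨t,e⟩⟩⟩⟩,⟨t,e⟩⟩⟩,⟨⟨e,e⟩,e⟩⟩, argument yesterday : ⟨t,⟨⟨e,⟨t,⟨t,⟨t,e⟩⟩⟩⟩,⟨t,e⟩⟩⟩; result ⟨⟨e,e⟩,e⟩.
[most [yesterday [clever Mia]]]: functor [yesterday [clever Mia]] : ⟨⟨e,e⟩,e⟩, argument most : ⟨e,e⟩; result e.

e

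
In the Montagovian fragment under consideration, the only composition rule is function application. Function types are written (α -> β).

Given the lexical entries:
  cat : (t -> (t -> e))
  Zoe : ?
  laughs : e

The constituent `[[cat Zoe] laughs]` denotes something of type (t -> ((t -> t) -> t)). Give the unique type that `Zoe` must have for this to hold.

((t -> (t -> e)) -> (e -> (t -> ((t -> t) -> t))))

[[cat Zoe] laughs] is required to be (t -> ((t -> t) -> t)). laughs : e cannot yield (t -> ((t -> t) -> t)) as functor, so [cat Zoe] : (e -> (t -> ((t -> t) -> t))).
[cat Zoe] is required to be (e -> (t -> ((t -> t) -> t))). cat : (t -> (t -> e)) cannot yield (e -> (t -> ((t -> t) -> t))) as functor, so Zoe : ((t -> (t -> e)) -> (e -> (t -> ((t -> t) -> t)))).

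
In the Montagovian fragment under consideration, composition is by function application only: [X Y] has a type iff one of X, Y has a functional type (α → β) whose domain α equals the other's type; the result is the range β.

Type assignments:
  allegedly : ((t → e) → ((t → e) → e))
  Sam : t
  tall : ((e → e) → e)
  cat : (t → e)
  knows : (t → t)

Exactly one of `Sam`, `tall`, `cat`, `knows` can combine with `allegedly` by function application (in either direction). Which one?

Sam : t — allegedly needs (t → e); Sam needs nothing (atomic); neither fits.
tall : ((e → e) → e) — allegedly needs (t → e); tall needs (e → e); neither fits.
cat — combines: allegedly : ((t → e) → ((t → e) → e)) takes cat : (t → e) as argument, giving ((t → e) → e).
knows : (t → t) — allegedly needs (t → e); knows needs t; neither fits.

cat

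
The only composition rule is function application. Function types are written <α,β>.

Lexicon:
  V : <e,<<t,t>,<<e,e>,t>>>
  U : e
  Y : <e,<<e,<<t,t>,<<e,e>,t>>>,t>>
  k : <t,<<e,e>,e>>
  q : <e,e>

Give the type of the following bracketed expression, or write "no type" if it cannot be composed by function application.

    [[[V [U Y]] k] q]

e

[U Y] — Y of type <e,<<e,<<t,t>,<<e,e>,t>>>,t>> combines with U of type e: type <<e,<<t,t>,<<e,e>,t>>>,t>.
[V [U Y]] — [U Y] of type <<e,<<t,t>,<<e,e>,t>>>,t> combines with V of type <e,<<t,t>,<<e,e>,t>>>: type t.
[[V [U Y]] k] — k of type <t,<<e,e>,e>> combines with [V [U Y]] of type t: type <<e,e>,e>.
[[[V [U Y]] k] q] — [[V [U Y]] k] of type <<e,e>,e> combines with q of type <e,e>: type e.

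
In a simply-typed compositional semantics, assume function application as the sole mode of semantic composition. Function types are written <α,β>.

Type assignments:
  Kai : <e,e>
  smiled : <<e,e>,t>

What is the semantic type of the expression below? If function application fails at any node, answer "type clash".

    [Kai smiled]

[Kai smiled]: <<e,e>,t> applied to <e,e> yields t.

t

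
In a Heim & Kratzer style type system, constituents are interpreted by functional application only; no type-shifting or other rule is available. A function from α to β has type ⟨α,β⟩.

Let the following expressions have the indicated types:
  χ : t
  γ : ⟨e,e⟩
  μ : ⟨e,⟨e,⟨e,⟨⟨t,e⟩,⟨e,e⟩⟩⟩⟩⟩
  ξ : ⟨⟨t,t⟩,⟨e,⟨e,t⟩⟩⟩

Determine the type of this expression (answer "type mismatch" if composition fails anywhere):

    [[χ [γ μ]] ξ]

type mismatch

[γ μ]: ⟨e,e⟩ with ⟨e,⟨e,⟨e,⟨⟨t,e⟩,⟨e,e⟩⟩⟩⟩⟩ — neither is a function whose domain matches the other; composition fails here.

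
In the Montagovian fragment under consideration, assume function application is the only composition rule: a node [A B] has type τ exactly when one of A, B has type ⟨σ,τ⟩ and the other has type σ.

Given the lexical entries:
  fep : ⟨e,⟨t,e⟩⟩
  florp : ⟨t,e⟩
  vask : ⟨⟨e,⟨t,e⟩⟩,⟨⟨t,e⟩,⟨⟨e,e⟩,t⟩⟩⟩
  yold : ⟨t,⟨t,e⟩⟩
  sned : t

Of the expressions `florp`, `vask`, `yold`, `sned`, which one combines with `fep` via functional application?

florp : ⟨t,e⟩ — does not combine with fep.
vask — combines: vask : ⟨⟨e,⟨t,e⟩⟩,⟨⟨t,e⟩,⟨⟨e,e⟩,t⟩⟩⟩ takes fep : ⟨e,⟨t,e⟩⟩ as argument, giving ⟨⟨t,e⟩,⟨⟨e,e⟩,t⟩⟩.
yold : ⟨t,⟨t,e⟩⟩ — does not combine with fep.
sned : t — does not combine with fep.

vask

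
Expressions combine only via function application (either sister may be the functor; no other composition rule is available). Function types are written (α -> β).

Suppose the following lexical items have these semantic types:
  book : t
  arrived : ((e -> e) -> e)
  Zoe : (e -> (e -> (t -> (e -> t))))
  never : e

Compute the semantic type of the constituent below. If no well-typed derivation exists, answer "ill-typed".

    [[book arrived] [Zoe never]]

ill-typed

[book arrived]: t and ((e -> e) -> e) cannot combine by function application — type clash.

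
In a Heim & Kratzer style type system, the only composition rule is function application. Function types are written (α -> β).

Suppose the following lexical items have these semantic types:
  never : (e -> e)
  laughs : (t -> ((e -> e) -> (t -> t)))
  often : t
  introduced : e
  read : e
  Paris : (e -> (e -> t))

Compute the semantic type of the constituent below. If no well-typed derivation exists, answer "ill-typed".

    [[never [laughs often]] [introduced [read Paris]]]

t

At [laughs often], laughs : (t -> ((e -> e) -> (t -> t))) takes often : t, giving ((e -> e) -> (t -> t)).
At [never [laughs often]], [laughs often] : ((e -> e) -> (t -> t)) takes never : (e -> e), giving (t -> t).
At [read Paris], Paris : (e -> (e -> t)) takes read : e, giving (e -> t).
At [introduced [read Paris]], [read Paris] : (e -> t) takes introduced : e, giving t.
At [[never [laughs often]] [introduced [read Paris]]], [never [laughs often]] : (t -> t) takes [introduced [read Paris]] : t, giving t.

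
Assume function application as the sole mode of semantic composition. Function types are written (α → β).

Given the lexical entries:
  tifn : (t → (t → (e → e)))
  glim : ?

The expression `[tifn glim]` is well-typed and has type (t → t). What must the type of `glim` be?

((t → (t → (e → e))) → (t → t))

For [tifn glim] to have type (t → t) with tifn of type (t → (t → (e → e))), glim must be the function: glim : ((t → (t → (e → e))) → (t → t)).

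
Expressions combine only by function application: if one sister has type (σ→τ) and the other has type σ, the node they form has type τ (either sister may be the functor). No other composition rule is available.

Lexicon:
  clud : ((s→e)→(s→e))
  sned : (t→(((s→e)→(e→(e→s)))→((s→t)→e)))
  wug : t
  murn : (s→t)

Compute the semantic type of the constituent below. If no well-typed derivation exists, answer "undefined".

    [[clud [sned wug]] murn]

undefined

[sned wug]: (t→(((s→e)→(e→(e→s)))→((s→t)→e))) applied to t yields (((s→e)→(e→(e→s)))→((s→t)→e)).
[clud [sned wug]]: ((s→e)→(s→e)) with (((s→e)→(e→(e→s)))→((s→t)→e)) — neither is a function whose domain matches the other; composition fails here.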